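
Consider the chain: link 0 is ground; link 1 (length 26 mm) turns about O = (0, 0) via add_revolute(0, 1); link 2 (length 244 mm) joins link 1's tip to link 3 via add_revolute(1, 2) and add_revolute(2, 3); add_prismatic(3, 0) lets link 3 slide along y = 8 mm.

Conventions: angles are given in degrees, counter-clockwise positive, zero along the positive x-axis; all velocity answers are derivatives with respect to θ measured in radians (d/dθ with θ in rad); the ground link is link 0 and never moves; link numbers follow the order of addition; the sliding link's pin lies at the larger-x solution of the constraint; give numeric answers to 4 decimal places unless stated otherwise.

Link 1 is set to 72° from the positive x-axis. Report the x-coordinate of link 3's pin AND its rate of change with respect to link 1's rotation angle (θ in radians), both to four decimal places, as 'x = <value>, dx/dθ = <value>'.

geometry: r = 26 mm, L = 244 mm, e = 8 mm
crank pin P = (r cos θ, r sin θ) = (8.034442, 24.727469)
h = r sin θ − e = 24.727469 − 8 = 16.727469
x = r cos θ + √(L² − h²) = 8.034442 + 243.425947 = 251.460389
dx/dθ = −r sin θ − h·r cos θ/√(L² − h²) (θ in radians; h = 16.727469) = -25.279571

x = 251.4604, dx/dθ = -25.2796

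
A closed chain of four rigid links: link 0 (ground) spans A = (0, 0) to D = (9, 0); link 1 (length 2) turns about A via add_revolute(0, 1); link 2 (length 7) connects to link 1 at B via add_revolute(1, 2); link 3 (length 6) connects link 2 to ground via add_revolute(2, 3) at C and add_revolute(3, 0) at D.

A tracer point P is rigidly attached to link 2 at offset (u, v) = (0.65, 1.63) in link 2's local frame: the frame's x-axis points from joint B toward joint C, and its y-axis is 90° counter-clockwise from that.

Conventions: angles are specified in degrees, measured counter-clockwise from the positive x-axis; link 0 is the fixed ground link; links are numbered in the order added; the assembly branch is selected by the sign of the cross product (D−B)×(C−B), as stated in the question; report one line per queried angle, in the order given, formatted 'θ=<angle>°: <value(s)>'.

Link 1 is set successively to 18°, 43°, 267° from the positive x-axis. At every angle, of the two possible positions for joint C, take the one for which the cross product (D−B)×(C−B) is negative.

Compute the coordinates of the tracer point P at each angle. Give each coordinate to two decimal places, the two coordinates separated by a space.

A=(0,0), D=(9.00,0)
θ=18°: B = A + 2.00·(cos18°, sin18°) = (1.9021, 0.6180)
θ=18°: |BD| = 7.1247
θ=18°: circle(B,7.00) ∩ circle(D,6.00): a=4.4747, h=5.3830
θ=18°:   candidates: C₊=(6.8269,5.5926) cross=38.353; C₋=(5.8930,-5.1329) cross=-38.353
θ=18°:   branch - wants cross < 0 → take C=(5.8930,-5.1329) (cross=-38.353)
θ=18°: ex = (C−B)/|BC| = (0.5701,-0.8216); ey = (0.8216,0.5701)
θ=18°: P = B + 0.65·ex + 1.63·ey = (3.6118,1.0133)
θ=43°: B = A + 2.00·(cos43°, sin43°) = (1.4627, 1.3640)
θ=43°: |BD| = 7.6597
θ=43°: circle(B,7.00) ∩ circle(D,6.00): a=4.6785, h=5.2069
θ=43°:   candidates: C₊=(6.9936,5.6546) cross=39.884; C₋=(5.1392,-4.5928) cross=-39.884
θ=43°:   branch - wants cross < 0 → take C=(5.1392,-4.5928) (cross=-39.884)
θ=43°: ex = (C−B)/|BC| = (0.5252,-0.8510); ey = (0.8510,0.5252)
θ=43°: P = B + 0.65·ex + 1.63·ey = (3.1912,1.6670)
θ=267°: B = A + 2.00·(cos267°, sin267°) = (-0.1047, -1.9973)
θ=267°: |BD| = 9.3212
θ=267°: circle(B,7.00) ∩ circle(D,6.00): a=5.3579, h=4.5047
θ=267°:   candidates: C₊=(4.1636,3.5509) cross=41.989; C₋=(6.0940,-5.2493) cross=-41.989
θ=267°:   branch - wants cross < 0 → take C=(6.0940,-5.2493) (cross=-41.989)
θ=267°: ex = (C−B)/|BC| = (0.8855,-0.4646); ey = (0.4646,0.8855)
θ=267°: P = B + 0.65·ex + 1.63·ey = (1.2282,-0.8558)

θ=18°: 3.61 1.01
θ=43°: 3.19 1.67
θ=267°: 1.23 -0.86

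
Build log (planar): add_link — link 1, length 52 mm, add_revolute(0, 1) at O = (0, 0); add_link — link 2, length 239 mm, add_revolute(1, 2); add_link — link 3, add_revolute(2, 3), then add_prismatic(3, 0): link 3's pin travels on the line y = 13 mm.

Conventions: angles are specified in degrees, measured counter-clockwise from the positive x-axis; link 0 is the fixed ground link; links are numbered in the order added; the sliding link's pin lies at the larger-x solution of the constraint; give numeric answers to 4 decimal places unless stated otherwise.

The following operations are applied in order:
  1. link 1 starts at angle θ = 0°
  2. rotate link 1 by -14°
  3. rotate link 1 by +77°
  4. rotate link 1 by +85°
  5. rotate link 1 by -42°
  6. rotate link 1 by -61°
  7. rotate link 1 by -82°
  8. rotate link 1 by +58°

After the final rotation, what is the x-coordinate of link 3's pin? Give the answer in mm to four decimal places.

geometry: r = 52 mm, L = 239 mm, e = 13 mm; θ starts at 0°
rotate link 1 by -14°: θ ← 0° -14° = -14°
rotate link 1 by +77°: θ ← -14° +77° = 63°
rotate link 1 by +85°: θ ← 63° +85° = 148°
rotate link 1 by -42°: θ ← 148° -42° = 106°
rotate link 1 by -61°: θ ← 106° -61° = 45°
rotate link 1 by -82°: θ ← 45° -82° = -37°
rotate link 1 by +58°: θ ← -37° +58° = 21°
crank pin P = (r cos θ, r sin θ) = (48.546182, 18.635133)
h = r sin θ − e = 18.635133 − 13 = 5.635133
x = r cos θ + √(L² − h²) = 48.546182 + 238.933558 = 287.479740

287.4797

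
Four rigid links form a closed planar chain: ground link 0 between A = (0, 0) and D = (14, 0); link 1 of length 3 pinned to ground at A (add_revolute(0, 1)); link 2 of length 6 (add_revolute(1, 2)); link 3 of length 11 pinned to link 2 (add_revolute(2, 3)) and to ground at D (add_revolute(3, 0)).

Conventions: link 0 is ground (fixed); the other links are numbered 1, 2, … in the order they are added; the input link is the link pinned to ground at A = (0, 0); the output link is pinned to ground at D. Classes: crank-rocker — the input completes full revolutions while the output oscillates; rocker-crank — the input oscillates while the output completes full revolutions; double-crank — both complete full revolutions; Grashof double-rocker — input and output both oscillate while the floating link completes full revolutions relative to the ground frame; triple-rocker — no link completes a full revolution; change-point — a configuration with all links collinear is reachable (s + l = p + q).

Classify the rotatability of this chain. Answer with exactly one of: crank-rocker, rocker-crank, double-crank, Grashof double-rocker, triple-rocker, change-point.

lengths: ground=14, input=3, coupler=6, output=11
sorted: s=3 (shortest), l=14 (longest), p+q=17
s + l = 17 vs p + q = 17
s + l = p + q → change-point (collinear configuration reachable)

change-point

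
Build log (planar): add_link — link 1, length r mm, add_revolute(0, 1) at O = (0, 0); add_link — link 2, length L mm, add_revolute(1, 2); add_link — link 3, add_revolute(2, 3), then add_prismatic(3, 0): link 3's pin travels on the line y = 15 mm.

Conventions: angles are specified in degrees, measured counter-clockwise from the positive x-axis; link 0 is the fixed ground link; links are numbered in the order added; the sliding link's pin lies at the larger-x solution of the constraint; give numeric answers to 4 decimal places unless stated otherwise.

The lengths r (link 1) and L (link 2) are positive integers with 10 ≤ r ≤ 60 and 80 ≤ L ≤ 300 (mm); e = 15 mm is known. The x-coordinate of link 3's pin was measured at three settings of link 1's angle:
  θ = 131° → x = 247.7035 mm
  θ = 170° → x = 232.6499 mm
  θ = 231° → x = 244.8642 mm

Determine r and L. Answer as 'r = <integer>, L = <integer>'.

constraint per measurement: (x − r cos θ)² + (r sin θ − e)² = L²
subtracting the θ₁ and θ₂ equations cancels the r² and L² terms:
r = (x₁² − x₂²) / (2[(x₁cos θ₁ + e sin θ₁) − (x₂cos θ₂ + e sin θ₂)]) = 48.0001 → r = 48
L² = (x₁ − r cos θ₁)² + (r sin θ₁ − e)² = 78400.0214 → L = 280.0000 → L = 280
check at θ₃=231°: x = 244.8642 (printed 244.8642) ✓

r = 48, L = 280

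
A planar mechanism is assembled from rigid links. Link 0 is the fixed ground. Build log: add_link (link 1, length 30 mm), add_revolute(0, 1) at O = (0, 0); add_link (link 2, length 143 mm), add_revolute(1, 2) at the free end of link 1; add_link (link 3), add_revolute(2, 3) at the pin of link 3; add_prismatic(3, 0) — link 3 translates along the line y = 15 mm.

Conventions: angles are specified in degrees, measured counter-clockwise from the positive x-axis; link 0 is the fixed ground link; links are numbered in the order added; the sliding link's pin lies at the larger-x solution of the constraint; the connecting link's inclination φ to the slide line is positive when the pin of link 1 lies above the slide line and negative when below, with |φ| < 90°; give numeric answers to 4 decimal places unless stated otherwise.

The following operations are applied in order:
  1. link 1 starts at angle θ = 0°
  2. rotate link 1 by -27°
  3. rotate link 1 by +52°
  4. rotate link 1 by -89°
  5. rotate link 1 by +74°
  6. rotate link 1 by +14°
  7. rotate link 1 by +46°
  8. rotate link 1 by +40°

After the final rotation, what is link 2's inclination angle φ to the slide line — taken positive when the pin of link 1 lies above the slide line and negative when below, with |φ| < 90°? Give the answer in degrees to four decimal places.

geometry: r = 30 mm, L = 143 mm, e = 15 mm; θ starts at 0°
rotate link 1 by -27°: θ ← 0° -27° = -27°
rotate link 1 by +52°: θ ← -27° +52° = 25°
rotate link 1 by -89°: θ ← 25° -89° = -64°
rotate link 1 by +74°: θ ← -64° +74° = 10°
rotate link 1 by +14°: θ ← 10° +14° = 24°
rotate link 1 by +46°: θ ← 24° +46° = 70°
rotate link 1 by +40°: θ ← 70° +40° = 110°
h = r sin θ − e = 28.190779 − 15 = 13.190779
sin φ = h / L = 13.190779 / 143 = 0.09224321
φ = arcsin(0.09224321) = 5.292670°

5.2927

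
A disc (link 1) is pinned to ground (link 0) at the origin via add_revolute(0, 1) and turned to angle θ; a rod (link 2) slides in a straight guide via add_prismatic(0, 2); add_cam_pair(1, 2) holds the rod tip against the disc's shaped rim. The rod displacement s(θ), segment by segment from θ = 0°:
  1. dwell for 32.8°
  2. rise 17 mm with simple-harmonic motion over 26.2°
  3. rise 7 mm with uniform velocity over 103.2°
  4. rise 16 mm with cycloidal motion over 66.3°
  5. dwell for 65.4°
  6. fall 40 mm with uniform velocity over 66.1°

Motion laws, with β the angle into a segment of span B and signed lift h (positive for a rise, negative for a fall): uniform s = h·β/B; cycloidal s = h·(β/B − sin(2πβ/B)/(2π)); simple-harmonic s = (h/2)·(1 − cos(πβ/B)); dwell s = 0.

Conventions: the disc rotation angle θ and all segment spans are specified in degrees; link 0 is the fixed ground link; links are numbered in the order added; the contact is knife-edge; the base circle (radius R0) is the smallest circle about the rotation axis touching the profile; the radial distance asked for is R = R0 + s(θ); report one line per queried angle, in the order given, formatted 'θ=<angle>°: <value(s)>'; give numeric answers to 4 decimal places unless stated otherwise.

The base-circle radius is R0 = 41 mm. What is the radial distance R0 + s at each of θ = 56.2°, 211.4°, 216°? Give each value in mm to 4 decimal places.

segment 1 (0° to 32.8°, dwell): s unchanged at 0.0000
θ = 56.2° falls in segment 2 (32.8° to 59°, simple-harmonic, h = 17): β = 56.2 − 32.8 = 23.4°, B = 26.2°; Δs = 17/2·(1 − cos(π·0.8931)) = 16.5254; s = 0.0000 + 16.5254 = 16.5254
segment 2 (32.8° to 59°, simple-harmonic, h = 17) is passed completely: s = 0.0000 + (17) = 17.0000
segment 3 (59° to 162.2°, uniform, h = 7) is passed completely: s = 17.0000 + (7) = 24.0000
θ = 211.4° falls in segment 4 (162.2° to 228.5°, cycloidal, h = 16): β = 211.4 − 162.2 = 49.2°, B = 66.3°; Δs = 16·(0.7421 − sin(2π·0.7421)/(2π)) = 14.4166; s = 24.0000 + 14.4166 = 38.4166
θ = 216° falls in segment 4 (162.2° to 228.5°, cycloidal, h = 16): β = 216 − 162.2 = 53.8°, B = 66.3°; Δs = 16·(0.8115 − sin(2π·0.8115)/(2π)) = 15.3423; s = 24.0000 + 15.3423 = 39.3423
θ=56.2°: R = R0 + s = 41 + 16.5254 = 57.5254
θ=211.4°: R = R0 + s = 41 + 38.4166 = 79.4166
θ=216°: R = R0 + s = 41 + 39.3423 = 80.3423

θ=56.2°: 57.5254
θ=211.4°: 79.4166
θ=216°: 80.3423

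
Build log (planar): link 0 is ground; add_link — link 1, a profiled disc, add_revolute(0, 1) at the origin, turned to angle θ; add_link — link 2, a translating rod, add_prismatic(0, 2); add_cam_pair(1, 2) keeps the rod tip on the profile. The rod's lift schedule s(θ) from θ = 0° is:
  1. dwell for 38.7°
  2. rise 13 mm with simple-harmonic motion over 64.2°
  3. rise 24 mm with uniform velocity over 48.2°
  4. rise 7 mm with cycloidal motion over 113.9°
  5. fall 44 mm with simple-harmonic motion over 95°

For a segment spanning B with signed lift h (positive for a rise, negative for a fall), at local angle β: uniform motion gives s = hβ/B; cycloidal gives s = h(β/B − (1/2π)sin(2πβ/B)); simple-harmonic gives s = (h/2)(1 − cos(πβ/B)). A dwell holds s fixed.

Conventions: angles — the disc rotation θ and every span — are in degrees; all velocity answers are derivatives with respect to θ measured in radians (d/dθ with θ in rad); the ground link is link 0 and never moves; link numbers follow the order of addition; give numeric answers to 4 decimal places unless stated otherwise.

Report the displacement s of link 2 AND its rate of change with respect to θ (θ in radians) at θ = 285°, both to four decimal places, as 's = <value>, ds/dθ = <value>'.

seg 1 [0°–38.7°] dwell: s stays 0.0000
seg 2 [38.7°–102.9°] simple-harmonic, h=13: full span → s += 13 → s = 13.0000
seg 3 [102.9°–151.1°] uniform, h=24: full span → s += 24 → s = 37.0000
seg 4 [151.1°–265°] cycloidal, h=7: full span → s += 7 → s = 44.0000
seg 5 [265°–360°] simple-harmonic, h=-44: θ=285° here. β=20, B=95. -44/2·(1 − cos(π·0.2105)) = -4.6389 → s = 39.3611
velocity in seg [265°–360°] (simple-harmonic), θ in radians: β = 20° = 0.3491 rad, B = 95° = 1.6581 rad; ds/dθ = (πh/(2B)) sin(πβ/B) = (π·(-44)/(2·1.6581)) sin(π·0.2105) = -25.602972 mm/rad

s = 39.3611, ds/dθ = -25.6030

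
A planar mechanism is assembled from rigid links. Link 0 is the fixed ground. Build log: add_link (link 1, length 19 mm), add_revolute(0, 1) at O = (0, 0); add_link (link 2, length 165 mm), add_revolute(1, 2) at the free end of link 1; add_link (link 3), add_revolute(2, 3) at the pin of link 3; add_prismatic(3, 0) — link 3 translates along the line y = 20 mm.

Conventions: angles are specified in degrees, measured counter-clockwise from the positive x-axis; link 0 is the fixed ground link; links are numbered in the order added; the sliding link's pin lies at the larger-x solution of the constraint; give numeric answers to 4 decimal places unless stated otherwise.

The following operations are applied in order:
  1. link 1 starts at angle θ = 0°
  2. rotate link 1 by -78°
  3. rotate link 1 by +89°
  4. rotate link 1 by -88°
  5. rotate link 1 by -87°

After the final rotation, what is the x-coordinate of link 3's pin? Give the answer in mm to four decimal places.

geometry: r = 19 mm, L = 165 mm, e = 20 mm; θ starts at 0°
rotate link 1 by -78°: θ ← 0° -78° = -78°
rotate link 1 by +89°: θ ← -78° +89° = 11°
rotate link 1 by -88°: θ ← 11° -88° = -77°
rotate link 1 by -87°: θ ← -77° -87° = -164°
crank pin P = (r cos θ, r sin θ) = (-18.263972, -5.237110)
h = r sin θ − e = -5.237110 − 20 = -25.237110
x = r cos θ + √(L² − h²) = -18.263972 + 163.058543 = 144.794570

144.7946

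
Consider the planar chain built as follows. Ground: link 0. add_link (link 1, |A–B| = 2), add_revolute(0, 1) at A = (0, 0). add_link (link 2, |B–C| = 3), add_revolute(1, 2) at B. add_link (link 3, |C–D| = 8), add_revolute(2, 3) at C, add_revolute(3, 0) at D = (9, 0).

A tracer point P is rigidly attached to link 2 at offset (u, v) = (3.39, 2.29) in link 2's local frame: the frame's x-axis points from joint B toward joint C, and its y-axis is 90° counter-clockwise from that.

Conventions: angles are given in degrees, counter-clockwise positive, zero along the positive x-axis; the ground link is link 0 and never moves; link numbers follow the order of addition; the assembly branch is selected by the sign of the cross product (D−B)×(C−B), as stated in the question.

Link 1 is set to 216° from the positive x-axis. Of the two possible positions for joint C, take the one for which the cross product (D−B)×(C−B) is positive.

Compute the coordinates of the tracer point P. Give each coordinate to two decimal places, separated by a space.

A=(0,0), D=(9.00,0)
B = A + 2.00·(cos216°, sin216°) = (-1.6180, -1.1756)
|BD| = 10.6829
circle(B,3.00) ∩ circle(D,8.00): a=2.7673, h=1.1586
  candidates: C₊=(1.0049,0.2805) cross=12.377; C₋=(1.2599,-2.0226) cross=-12.377
  branch + wants cross > 0 → take C=(1.0049,0.2805) (cross=12.377)
ex = (C−B)/|BC| = (0.8743,0.4854); ey = (-0.4854,0.8743)
P = B + 3.39·ex + 2.29·ey = (0.2344,2.4720)

0.23 2.47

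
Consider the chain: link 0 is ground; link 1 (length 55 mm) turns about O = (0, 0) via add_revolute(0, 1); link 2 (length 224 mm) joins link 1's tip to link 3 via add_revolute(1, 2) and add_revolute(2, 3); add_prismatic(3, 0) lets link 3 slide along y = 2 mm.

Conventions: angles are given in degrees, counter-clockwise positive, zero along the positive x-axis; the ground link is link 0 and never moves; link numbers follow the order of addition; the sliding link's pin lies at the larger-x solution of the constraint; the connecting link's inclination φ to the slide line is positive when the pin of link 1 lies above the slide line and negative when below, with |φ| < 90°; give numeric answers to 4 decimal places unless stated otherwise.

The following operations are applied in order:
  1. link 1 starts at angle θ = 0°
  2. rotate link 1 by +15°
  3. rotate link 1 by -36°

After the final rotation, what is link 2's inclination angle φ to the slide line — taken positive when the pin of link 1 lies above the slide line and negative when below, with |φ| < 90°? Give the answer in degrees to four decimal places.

geometry: r = 55 mm, L = 224 mm, e = 2 mm; θ starts at 0°
rotate link 1 by +15°: θ ← 0° +15° = 15°
rotate link 1 by -36°: θ ← 15° -36° = -21°
h = r sin θ − e = -19.710237 − 2 = -21.710237
sin φ = h / L = -21.710237 / 224 = -0.09692070
φ = arcsin(-0.09692070) = -5.561878°

-5.5619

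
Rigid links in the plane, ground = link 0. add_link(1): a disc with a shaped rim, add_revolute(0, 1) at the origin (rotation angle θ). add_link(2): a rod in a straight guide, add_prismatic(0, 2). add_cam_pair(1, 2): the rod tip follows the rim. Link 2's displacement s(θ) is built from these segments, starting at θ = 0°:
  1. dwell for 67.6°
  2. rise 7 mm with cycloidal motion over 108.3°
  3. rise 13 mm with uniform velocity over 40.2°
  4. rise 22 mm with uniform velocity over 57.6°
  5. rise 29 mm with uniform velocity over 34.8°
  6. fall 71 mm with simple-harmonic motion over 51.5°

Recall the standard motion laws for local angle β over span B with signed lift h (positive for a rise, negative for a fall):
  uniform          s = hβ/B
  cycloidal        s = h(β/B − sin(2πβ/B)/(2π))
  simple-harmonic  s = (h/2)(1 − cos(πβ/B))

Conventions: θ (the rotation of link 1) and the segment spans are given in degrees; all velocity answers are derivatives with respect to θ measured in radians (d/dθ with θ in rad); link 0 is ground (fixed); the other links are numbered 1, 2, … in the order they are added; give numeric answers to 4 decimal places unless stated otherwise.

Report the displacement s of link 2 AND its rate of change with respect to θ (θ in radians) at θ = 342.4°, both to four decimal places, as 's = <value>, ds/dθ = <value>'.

segment 1 (0° to 67.6°, dwell): s unchanged at 0.0000
segment 2 (67.6° to 175.9°, cycloidal, h = 7) is passed completely: s = 0.0000 + (7) = 7.0000
segment 3 (175.9° to 216.1°, uniform, h = 13) is passed completely: s = 7.0000 + (13) = 20.0000
segment 4 (216.1° to 273.7°, uniform, h = 22) is passed completely: s = 20.0000 + (22) = 42.0000
segment 5 (273.7° to 308.5°, uniform, h = 29) is passed completely: s = 42.0000 + (29) = 71.0000
θ = 342.4° falls in segment 6 (308.5° to 360°, simple-harmonic, h = -71): β = 342.4 − 308.5 = 33.9°, B = 51.5°; Δs = -71/2·(1 − cos(π·0.6583)) = -52.4312; s = 71.0000 − 52.4312 = 18.5688
velocity in seg [308.5°–360°] (simple-harmonic), θ in radians: β = 33.9° = 0.5917 rad, B = 51.5° = 0.8988 rad; ds/dθ = (πh/(2B)) sin(πβ/B) = (π·(-71)/(2·0.8988)) sin(π·0.6583) = -109.056624 mm/rad

s = 18.5688, ds/dθ = -109.0566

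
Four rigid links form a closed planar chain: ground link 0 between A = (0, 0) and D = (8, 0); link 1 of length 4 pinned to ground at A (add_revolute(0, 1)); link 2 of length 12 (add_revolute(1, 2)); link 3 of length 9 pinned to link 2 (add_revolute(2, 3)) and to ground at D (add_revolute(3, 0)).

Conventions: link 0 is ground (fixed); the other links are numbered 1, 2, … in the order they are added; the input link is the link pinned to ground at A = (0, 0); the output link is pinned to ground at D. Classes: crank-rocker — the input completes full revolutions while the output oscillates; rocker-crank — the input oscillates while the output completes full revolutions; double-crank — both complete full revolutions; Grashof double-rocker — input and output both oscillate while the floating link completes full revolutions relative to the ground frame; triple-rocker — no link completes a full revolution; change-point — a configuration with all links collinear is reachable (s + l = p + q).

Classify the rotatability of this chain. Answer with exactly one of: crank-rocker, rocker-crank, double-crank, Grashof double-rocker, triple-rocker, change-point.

lengths: ground=8, input=4, coupler=12, output=9
sorted: s=4 (shortest), l=12 (longest), p+q=17
s + l = 16 vs p + q = 17
s + l < p + q (Grashof) with shortest = input link → crank-rocker

crank-rocker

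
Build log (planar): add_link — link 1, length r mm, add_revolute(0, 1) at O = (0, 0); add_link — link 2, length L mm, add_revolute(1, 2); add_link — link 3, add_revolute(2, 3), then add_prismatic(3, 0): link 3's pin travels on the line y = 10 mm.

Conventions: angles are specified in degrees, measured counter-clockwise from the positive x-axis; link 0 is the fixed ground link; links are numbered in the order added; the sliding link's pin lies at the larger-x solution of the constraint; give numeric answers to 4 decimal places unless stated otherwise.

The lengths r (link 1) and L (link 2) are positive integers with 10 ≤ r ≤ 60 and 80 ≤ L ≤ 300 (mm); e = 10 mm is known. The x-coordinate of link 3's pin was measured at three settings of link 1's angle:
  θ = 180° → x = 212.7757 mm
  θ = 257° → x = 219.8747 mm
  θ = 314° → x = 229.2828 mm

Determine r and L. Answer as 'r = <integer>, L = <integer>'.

constraint per measurement: (x − r cos θ)² + (r sin θ − e)² = L²
subtracting the θ₁ and θ₂ equations cancels the r² and L² terms:
r = (x₁² − x₂²) / (2[(x₁cos θ₁ + e sin θ₁) − (x₂cos θ₂ + e sin θ₂)]) = 9.9999 → r = 10
L² = (x₁ − r cos θ₁)² + (r sin θ₁ − e)² = 49729.0125 → L = 223.0000 → L = 223
check at θ₃=314°: x = 229.2828 (printed 229.2828) ✓

r = 10, L = 223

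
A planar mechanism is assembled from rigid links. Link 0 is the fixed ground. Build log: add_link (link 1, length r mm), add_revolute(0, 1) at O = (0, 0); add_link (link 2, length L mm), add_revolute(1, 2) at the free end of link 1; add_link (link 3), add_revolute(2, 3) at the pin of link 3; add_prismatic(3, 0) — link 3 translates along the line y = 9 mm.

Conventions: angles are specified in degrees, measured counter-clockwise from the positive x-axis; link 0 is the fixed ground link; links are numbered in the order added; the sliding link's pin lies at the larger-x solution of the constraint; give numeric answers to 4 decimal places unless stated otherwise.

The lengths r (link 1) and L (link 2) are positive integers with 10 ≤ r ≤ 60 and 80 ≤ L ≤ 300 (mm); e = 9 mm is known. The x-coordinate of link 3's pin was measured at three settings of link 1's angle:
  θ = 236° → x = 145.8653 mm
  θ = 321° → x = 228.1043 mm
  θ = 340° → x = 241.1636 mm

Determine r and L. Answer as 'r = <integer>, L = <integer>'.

constraint per measurement: (x − r cos θ)² + (r sin θ − e)² = L²
subtracting the θ₁ and θ₂ equations cancels the r² and L² terms:
r = (x₁² − x₂²) / (2[(x₁cos θ₁ + e sin θ₁) − (x₂cos θ₂ + e sin θ₂)]) = 59.0000 → r = 59
L² = (x₁ − r cos θ₁)² + (r sin θ₁ − e)² = 35344.0108 → L = 188.0000 → L = 188
check at θ₃=340°: x = 241.1636 (printed 241.1636) ✓

r = 59, L = 188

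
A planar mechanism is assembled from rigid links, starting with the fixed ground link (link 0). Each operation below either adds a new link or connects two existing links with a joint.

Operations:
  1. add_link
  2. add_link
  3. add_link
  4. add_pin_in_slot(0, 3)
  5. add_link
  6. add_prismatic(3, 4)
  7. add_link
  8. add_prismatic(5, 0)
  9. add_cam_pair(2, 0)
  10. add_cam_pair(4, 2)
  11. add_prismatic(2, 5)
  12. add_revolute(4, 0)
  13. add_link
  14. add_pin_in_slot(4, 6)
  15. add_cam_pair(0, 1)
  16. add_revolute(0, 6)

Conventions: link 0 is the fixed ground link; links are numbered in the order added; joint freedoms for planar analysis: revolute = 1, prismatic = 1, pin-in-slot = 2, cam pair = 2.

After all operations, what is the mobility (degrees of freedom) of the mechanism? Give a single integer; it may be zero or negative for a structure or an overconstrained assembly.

L=1 J1=0 J2=0
add link → L=2 J1=0 J2=0
add link → L=3 J1=0 J2=0
add link → L=4 J1=0 J2=0
PS@0,3 dof=2 J2 → L=4 J1=0 J2=1
add link → L=5 J1=0 J2=1
P@3,4 dof=1 J1 → L=5 J1=1 J2=1
add link → L=6 J1=1 J2=1
P@5,0 dof=1 J1 → L=6 J1=2 J2=1
C@2,0 dof=2 J2 → L=6 J1=2 J2=2
C@4,2 dof=2 J2 → L=6 J1=2 J2=3
P@2,5 dof=1 J1 → L=6 J1=3 J2=3
R@4,0 dof=1 J1 → L=6 J1=4 J2=3
add link → L=7 J1=4 J2=3
PS@4,6 dof=2 J2 → L=7 J1=4 J2=4
C@0,1 dof=2 J2 → L=7 J1=4 J2=5
R@0,6 dof=1 J1 → L=7 J1=5 J2=5
M=3(L−1)−2J1−J2=3·6−2·5−5=3

M = 3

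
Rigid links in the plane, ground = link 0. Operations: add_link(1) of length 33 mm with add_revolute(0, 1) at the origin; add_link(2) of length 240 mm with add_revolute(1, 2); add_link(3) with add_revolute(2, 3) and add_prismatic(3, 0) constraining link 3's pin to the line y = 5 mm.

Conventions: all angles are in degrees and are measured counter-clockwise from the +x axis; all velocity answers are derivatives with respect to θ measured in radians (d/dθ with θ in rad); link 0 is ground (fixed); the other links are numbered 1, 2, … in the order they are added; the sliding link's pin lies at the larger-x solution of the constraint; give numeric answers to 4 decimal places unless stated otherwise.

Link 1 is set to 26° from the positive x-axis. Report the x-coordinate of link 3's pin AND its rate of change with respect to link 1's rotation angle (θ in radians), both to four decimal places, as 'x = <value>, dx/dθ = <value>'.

geometry: r = 33 mm, L = 240 mm, e = 5 mm
crank pin P = (r cos θ, r sin θ) = (29.660204, 14.466248)
h = r sin θ − e = 14.466248 − 5 = 9.466248
x = r cos θ + √(L² − h²) = 29.660204 + 239.813240 = 269.473444
dx/dθ = −r sin θ − h·r cos θ/√(L² − h²) (θ in radians; h = 9.466248) = -15.637037

x = 269.4734, dx/dθ = -15.6370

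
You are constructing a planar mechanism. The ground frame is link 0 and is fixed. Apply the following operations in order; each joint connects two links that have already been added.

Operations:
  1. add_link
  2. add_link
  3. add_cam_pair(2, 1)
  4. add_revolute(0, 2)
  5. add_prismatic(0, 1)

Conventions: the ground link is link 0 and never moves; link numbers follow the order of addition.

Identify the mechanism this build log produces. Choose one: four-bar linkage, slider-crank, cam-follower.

links: 3 (incl. ground); joints: 1 revolute, 1 prismatic, 1 higher (cam) pair, forming one closed loop
3 links, revolute + prismatic + higher pair in one loop → cam-follower

cam-follower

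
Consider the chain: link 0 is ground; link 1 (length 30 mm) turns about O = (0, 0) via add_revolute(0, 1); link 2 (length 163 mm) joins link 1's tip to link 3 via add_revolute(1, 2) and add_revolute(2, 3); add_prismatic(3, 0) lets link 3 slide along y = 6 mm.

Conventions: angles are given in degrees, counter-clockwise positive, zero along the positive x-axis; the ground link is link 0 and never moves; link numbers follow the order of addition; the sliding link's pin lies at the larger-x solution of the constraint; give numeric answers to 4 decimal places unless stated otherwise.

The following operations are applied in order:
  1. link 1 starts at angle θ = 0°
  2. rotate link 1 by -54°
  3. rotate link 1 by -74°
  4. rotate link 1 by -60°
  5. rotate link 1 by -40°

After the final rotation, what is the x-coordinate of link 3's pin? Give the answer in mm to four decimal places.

geometry: r = 30 mm, L = 163 mm, e = 6 mm; θ starts at 0°
rotate link 1 by -54°: θ ← 0° -54° = -54°
rotate link 1 by -74°: θ ← -54° -74° = -128°
rotate link 1 by -60°: θ ← -128° -60° = -188°
rotate link 1 by -40°: θ ← -188° -40° = -228°
crank pin P = (r cos θ, r sin θ) = (-20.073918, 22.294345)
h = r sin θ − e = 22.294345 − 6 = 16.294345
x = r cos θ + √(L² − h²) = -20.073918 + 162.183521 = 142.109602

142.1096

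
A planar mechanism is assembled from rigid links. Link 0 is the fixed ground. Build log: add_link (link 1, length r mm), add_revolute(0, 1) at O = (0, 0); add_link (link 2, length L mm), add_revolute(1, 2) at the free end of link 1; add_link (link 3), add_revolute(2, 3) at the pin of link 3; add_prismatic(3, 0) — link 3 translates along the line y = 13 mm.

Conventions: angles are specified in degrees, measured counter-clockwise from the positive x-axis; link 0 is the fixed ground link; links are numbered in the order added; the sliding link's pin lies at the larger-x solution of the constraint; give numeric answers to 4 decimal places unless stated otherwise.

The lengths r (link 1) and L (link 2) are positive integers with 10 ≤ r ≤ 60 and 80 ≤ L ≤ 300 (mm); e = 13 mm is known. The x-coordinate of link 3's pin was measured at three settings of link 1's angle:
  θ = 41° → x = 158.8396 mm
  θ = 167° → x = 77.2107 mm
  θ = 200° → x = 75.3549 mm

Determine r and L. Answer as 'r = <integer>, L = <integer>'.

constraint per measurement: (x − r cos θ)² + (r sin θ − e)² = L²
subtracting the θ₁ and θ₂ equations cancels the r² and L² terms:
r = (x₁² − x₂²) / (2[(x₁cos θ₁ + e sin θ₁) − (x₂cos θ₂ + e sin θ₂)]) = 48.0000 → r = 48
L² = (x₁ − r cos θ₁)² + (r sin θ₁ − e)² = 15375.9911 → L = 124.0000 → L = 124
check at θ₃=200°: x = 75.3549 (printed 75.3549) ✓

r = 48, L = 124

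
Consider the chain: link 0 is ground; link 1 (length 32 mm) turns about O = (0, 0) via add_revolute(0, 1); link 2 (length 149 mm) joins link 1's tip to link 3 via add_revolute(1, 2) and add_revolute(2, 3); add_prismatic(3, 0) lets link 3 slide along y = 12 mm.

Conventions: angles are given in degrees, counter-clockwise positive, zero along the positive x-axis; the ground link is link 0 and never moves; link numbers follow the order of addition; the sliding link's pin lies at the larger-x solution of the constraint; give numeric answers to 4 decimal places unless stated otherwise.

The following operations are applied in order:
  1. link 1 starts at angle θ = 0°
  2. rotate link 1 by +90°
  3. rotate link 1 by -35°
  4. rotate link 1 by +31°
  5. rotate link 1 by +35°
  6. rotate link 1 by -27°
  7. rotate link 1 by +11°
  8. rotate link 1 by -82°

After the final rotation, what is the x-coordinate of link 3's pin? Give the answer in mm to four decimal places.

geometry: r = 32 mm, L = 149 mm, e = 12 mm; θ starts at 0°
rotate link 1 by +90°: θ ← 0° +90° = 90°
rotate link 1 by -35°: θ ← 90° -35° = 55°
rotate link 1 by +31°: θ ← 55° +31° = 86°
rotate link 1 by +35°: θ ← 86° +35° = 121°
rotate link 1 by -27°: θ ← 121° -27° = 94°
rotate link 1 by +11°: θ ← 94° +11° = 105°
rotate link 1 by -82°: θ ← 105° -82° = 23°
crank pin P = (r cos θ, r sin θ) = (29.456155, 12.503396)
h = r sin θ − e = 12.503396 − 12 = 0.503396
x = r cos θ + √(L² − h²) = 29.456155 + 148.999150 = 178.455305

178.4553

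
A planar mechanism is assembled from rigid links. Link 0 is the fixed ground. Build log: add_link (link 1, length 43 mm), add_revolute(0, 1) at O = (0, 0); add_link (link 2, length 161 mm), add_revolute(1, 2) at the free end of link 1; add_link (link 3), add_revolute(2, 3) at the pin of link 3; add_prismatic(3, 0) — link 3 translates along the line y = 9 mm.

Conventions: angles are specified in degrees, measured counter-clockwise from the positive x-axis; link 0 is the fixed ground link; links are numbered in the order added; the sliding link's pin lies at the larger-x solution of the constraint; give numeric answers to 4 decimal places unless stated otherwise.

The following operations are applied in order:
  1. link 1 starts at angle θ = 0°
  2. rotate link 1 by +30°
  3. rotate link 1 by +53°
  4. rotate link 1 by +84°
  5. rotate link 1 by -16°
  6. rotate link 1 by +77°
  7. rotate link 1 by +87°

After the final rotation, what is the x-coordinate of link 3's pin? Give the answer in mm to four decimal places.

geometry: r = 43 mm, L = 161 mm, e = 9 mm; θ starts at 0°
rotate link 1 by +30°: θ ← 0° +30° = 30°
rotate link 1 by +53°: θ ← 30° +53° = 83°
rotate link 1 by +84°: θ ← 83° +84° = 167°
rotate link 1 by -16°: θ ← 167° -16° = 151°
rotate link 1 by +77°: θ ← 151° +77° = 228°
rotate link 1 by +87°: θ ← 228° +87° = 315°
crank pin P = (r cos θ, r sin θ) = (30.405592, -30.405592)
h = r sin θ − e = -30.405592 − 9 = -39.405592
x = r cos θ + √(L² − h²) = 30.405592 + 156.103169 = 186.508761

186.5088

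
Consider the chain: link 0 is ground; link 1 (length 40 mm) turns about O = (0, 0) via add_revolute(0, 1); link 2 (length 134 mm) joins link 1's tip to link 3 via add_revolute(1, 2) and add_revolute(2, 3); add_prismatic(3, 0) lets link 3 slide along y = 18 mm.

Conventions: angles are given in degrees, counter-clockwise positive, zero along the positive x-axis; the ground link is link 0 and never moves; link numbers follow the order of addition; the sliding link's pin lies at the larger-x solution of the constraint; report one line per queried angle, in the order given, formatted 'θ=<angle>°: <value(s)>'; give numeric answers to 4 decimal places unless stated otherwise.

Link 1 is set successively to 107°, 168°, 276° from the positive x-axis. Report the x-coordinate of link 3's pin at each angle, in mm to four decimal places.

geometry: r = 40 mm, L = 134 mm, e = 18 mm
θ=107°: crank pin P = (r cos θ, r sin θ) = (-11.694868, 38.252190)
θ=107°: h = r sin θ − e = 38.252190 − 18 = 20.252190
θ=107°: x = r cos θ + √(L² − h²) = -11.694868 + 132.460744 = 120.765876
θ=168°: crank pin P = (r cos θ, r sin θ) = (-39.125904, 8.316468)
θ=168°: h = r sin θ − e = 8.316468 − 18 = -9.683532
θ=168°: x = r cos θ + √(L² − h²) = -39.125904 + 133.649651 = 94.523747
θ=276°: crank pin P = (r cos θ, r sin θ) = (4.181139, -39.780876)
θ=276°: h = r sin θ − e = -39.780876 − 18 = -57.780876
θ=276°: x = r cos θ + √(L² − h²) = 4.181139 + 120.902318 = 125.083456

θ=107°: 120.7659
θ=168°: 94.5237
θ=276°: 125.0835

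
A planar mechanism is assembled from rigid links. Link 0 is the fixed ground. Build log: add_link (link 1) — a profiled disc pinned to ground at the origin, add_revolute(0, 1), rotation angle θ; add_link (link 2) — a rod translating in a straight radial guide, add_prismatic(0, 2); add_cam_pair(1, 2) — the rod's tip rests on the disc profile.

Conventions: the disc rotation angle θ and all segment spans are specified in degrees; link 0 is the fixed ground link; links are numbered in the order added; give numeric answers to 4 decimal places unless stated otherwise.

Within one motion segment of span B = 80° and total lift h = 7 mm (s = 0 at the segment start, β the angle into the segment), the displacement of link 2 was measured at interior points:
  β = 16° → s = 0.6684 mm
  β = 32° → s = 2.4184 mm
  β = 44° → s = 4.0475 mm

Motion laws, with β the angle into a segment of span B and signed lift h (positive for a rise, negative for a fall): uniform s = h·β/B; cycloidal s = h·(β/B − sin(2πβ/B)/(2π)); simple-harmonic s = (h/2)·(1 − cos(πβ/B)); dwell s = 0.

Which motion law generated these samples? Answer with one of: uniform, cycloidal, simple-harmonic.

candidates at β/B = r: uniform s = h·r (linear in β); cycloidal s = h·(r − sin(2πr)/(2π)); simple-harmonic s = (h/2)(1 − cos(πr))
β=16°: printed 0.6684 | uniform 1.4000, cycloidal 0.3404, simple-harmonic 0.6684
β=32°: printed 2.4184 | uniform 2.8000, cycloidal 2.1452, simple-harmonic 2.4184
β=44°: printed 4.0475 | uniform 3.8500, cycloidal 4.1943, simple-harmonic 4.0475
only one law matches every sample → simple-harmonic

simple-harmonic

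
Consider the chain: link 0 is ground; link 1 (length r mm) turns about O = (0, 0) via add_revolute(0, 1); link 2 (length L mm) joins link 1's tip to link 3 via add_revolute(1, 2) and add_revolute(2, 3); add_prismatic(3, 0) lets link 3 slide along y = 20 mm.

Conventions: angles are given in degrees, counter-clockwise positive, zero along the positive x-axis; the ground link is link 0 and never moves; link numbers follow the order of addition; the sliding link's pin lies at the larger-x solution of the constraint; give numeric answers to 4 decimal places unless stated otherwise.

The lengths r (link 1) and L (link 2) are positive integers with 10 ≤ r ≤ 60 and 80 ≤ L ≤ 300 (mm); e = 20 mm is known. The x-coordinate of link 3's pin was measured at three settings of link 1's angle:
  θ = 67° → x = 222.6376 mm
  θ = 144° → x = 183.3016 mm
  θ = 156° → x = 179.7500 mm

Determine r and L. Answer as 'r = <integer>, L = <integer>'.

constraint per measurement: (x − r cos θ)² + (r sin θ − e)² = L²
subtracting the θ₁ and θ₂ equations cancels the r² and L² terms:
r = (x₁² − x₂²) / (2[(x₁cos θ₁ + e sin θ₁) − (x₂cos θ₂ + e sin θ₂)]) = 33.0000 → r = 33
L² = (x₁ − r cos θ₁)² + (r sin θ₁ − e)² = 44099.9994 → L = 210.0000 → L = 210
check at θ₃=156°: x = 179.7500 (printed 179.7500) ✓

r = 33, L = 210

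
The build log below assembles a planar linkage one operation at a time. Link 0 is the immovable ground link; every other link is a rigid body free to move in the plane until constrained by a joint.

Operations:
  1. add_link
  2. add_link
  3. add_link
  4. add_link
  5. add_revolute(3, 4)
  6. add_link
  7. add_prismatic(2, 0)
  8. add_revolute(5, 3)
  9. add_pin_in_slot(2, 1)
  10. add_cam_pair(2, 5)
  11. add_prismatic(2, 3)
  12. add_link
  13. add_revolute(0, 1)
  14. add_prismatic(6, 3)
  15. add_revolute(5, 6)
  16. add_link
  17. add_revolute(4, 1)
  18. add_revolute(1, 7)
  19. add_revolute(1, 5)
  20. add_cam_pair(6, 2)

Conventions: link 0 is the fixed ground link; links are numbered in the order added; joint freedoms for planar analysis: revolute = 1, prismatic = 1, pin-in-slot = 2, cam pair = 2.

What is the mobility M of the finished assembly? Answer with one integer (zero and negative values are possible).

L=1 J1=0 J2=0
add link → L=2 J1=0 J2=0
add link → L=3 J1=0 J2=0
add link → L=4 J1=0 J2=0
add link → L=5 J1=0 J2=0
R@3,4 dof=1 J1 → L=5 J1=1 J2=0
add link → L=6 J1=1 J2=0
P@2,0 dof=1 J1 → L=6 J1=2 J2=0
R@5,3 dof=1 J1 → L=6 J1=3 J2=0
PS@2,1 dof=2 J2 → L=6 J1=3 J2=1
C@2,5 dof=2 J2 → L=6 J1=3 J2=2
P@2,3 dof=1 J1 → L=6 J1=4 J2=2
add link → L=7 J1=4 J2=2
R@0,1 dof=1 J1 → L=7 J1=5 J2=2
P@6,3 dof=1 J1 → L=7 J1=6 J2=2
R@5,6 dof=1 J1 → L=7 J1=7 J2=2
add link → L=8 J1=7 J2=2
R@4,1 dof=1 J1 → L=8 J1=8 J2=2
R@1,7 dof=1 J1 → L=8 J1=9 J2=2
R@1,5 dof=1 J1 → L=8 J1=10 J2=2
C@6,2 dof=2 J2 → L=8 J1=10 J2=3
M=3(L−1)−2J1−J2=3·7−2·10−3=-2

M = -2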